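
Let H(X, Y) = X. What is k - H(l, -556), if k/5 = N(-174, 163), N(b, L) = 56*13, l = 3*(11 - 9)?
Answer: 3634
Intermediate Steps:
l = 6 (l = 3*2 = 6)
N(b, L) = 728
k = 3640 (k = 5*728 = 3640)
k - H(l, -556) = 3640 - 1*6 = 3640 - 6 = 3634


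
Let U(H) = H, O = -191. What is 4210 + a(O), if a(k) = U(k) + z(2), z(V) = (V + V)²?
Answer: 4035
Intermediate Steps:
z(V) = 4*V² (z(V) = (2*V)² = 4*V²)
a(k) = 16 + k (a(k) = k + 4*2² = k + 4*4 = k + 16 = 16 + k)
4210 + a(O) = 4210 + (16 - 191) = 4210 - 175 = 4035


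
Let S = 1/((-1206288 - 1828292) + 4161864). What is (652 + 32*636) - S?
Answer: 23677473135/1127284 ≈ 21004.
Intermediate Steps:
S = 1/1127284 (S = 1/(-3034580 + 4161864) = 1/1127284 ≈ 8.8709e-7)
(652 + 32*636) - S = (652 + 32*636) - 1*1/1127284 = (652 + 20352) - 1/1127284 = 21004 - 1/1127284 = 23677473135/1127284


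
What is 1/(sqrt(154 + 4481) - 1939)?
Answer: -1939/3755086 - 3*sqrt(515)/3755086 ≈ -0.00053450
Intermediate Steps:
1/(sqrt(154 + 4481) - 1939) = 1/(sqrt(4635) - 1939) = 1/(3*sqrt(515) - 1939) = 1/(-1939 + 3*sqrt(515))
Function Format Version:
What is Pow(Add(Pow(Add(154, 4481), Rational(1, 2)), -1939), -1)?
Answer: Add(Rational(-1939, 3755086), Mul(Rational(-3, 3755086), Pow(515, Rational(1, 2)))) ≈ -0.00053450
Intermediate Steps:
Pow(Add(Pow(Add(154, 4481), Rational(1, 2)), -1939), -1) = Pow(Add(Pow(4635, Rational(1, 2)), -1939), -1) = Pow(Add(Mul(3, Pow(515, Rational(1, 2))), -1939), -1) = Pow(Add(-1939, Mul(3, Pow(515, Rational(1, 2)))), -1)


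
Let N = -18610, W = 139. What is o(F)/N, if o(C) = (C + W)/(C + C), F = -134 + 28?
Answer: 33/3945320 ≈ 8.3643e-6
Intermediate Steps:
F = -106
o(C) = (139 + C)/(2*C) (o(C) = (C + 139)/(C + C) = (139 + C)/((2*C)) = (139 + C)*(1/(2*C)) = (139 + C)/(2*C))
o(F)/N = ((½)*(139 - 106)/(-106))/(-18610) = ((½)*(-1/106)*33)*(-1/18610) = -33/212*(-1/18610) = 33/3945320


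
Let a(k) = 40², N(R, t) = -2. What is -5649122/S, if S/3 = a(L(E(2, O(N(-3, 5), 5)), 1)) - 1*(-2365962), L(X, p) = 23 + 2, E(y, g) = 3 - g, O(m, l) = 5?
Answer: -2824561/3551343 ≈ -0.79535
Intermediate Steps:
L(X, p) = 25
a(k) = 1600
S = 7102686 (S = 3*(1600 - 1*(-2365962)) = 3*(1600 + 2365962) = 3*2367562 = 7102686)
-5649122/S = -5649122/7102686 = -5649122*1/7102686 = -2824561/3551343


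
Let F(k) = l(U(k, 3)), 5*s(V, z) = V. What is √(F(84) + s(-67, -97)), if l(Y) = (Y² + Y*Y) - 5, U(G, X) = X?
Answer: I*√10/5 ≈ 0.63246*I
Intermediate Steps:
l(Y) = -5 + 2*Y² (l(Y) = (Y² + Y²) - 5 = 2*Y² - 5 = -5 + 2*Y²)
s(V, z) = V/5
F(k) = 13 (F(k) = -5 + 2*3² = -5 + 2*9 = -5 + 18 = 13)
√(F(84) + s(-67, -97)) = √(13 + (⅕)*(-67)) = √(13 - 67/5) = √(-⅖) = I*√10/5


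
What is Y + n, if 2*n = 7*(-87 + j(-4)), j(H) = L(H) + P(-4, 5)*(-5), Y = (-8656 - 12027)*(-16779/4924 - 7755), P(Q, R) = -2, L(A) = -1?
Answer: 790138874265/4924 ≈ 1.6047e+8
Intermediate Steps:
Y = 790140218517/4924 (Y = -20683*(-16779*1/4924 - 7755) = -20683*(-16779/4924 - 7755) = -20683*(-38202399/4924) = 790140218517/4924 ≈ 1.6047e+8)
j(H) = 9 (j(H) = -1 - 2*(-5) = -1 + 10 = 9)
n = -273 (n = (7*(-87 + 9))/2 = (7*(-78))/2 = (½)*(-546) = -273)
Y + n = 790140218517/4924 - 273 = 790138874265/4924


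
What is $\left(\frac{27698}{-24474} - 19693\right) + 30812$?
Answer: $\frac{136049354}{12237} \approx 11118.0$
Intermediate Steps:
$\left(\frac{27698}{-24474} - 19693\right) + 30812 = \left(27698 \left(- \frac{1}{24474}\right) - 19693\right) + 30812 = \left(- \frac{13849}{12237} - 19693\right) + 30812 = - \frac{240997090}{12237} + 30812 = \frac{136049354}{12237}$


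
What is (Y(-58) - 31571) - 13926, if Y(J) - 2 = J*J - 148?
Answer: -42279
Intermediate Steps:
Y(J) = -146 + J² (Y(J) = 2 + (J*J - 148) = 2 + (J² - 148) = 2 + (-148 + J²) = -146 + J²)
(Y(-58) - 31571) - 13926 = ((-146 + (-58)²) - 31571) - 13926 = ((-146 + 3364) - 31571) - 13926 = (3218 - 31571) - 13926 = -28353 - 13926 = -42279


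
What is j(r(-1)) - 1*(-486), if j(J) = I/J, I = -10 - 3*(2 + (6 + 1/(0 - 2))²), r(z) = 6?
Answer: 11237/24 ≈ 468.21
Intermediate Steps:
I = -427/4 (I = -10 - 3*(2 + (6 + 1/(-2))²) = -10 - 3*(2 + (6 - ½)²) = -10 - 3*(2 + (11/2)²) = -10 - 3*(2 + 121/4) = -10 - 3*129/4 = -10 - 1*387/4 = -10 - 387/4 = -427/4 ≈ -106.75)
j(J) = -427/(4*J)
j(r(-1)) - 1*(-486) = -427/4/6 - 1*(-486) = -427/4*⅙ + 486 = -427/24 + 486 = 11237/24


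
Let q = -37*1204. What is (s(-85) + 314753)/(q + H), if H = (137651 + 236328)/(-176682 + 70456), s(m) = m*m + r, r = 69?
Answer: -34209764622/4732529827 ≈ -7.2286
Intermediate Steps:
q = -44548
s(m) = 69 + m² (s(m) = m*m + 69 = m² + 69 = 69 + m²)
H = -373979/106226 (H = 373979/(-106226) = 373979*(-1/106226) = -373979/106226 ≈ -3.5206)
(s(-85) + 314753)/(q + H) = ((69 + (-85)²) + 314753)/(-44548 - 373979/106226) = ((69 + 7225) + 314753)/(-4732529827/106226) = (7294 + 314753)*(-106226/4732529827) = 322047*(-106226/4732529827) = -34209764622/4732529827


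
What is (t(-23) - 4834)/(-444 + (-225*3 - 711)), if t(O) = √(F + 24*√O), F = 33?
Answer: 2417/915 - √(33 + 24*I*√23)/1830 ≈ 2.6368 - 0.0035986*I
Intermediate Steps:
t(O) = √(33 + 24*√O)
(t(-23) - 4834)/(-444 + (-225*3 - 711)) = (√(33 + 24*√(-23)) - 4834)/(-444 + (-225*3 - 711)) = (√(33 + 24*(I*√23)) - 4834)/(-444 + (-675 - 711)) = (√(33 + 24*I*√23) - 4834)/(-444 - 1386) = (-4834 + √(33 + 24*I*√23))/(-1830) = (-4834 + √(33 + 24*I*√23))*(-1/1830) = 2417/915 - √(33 + 24*I*√23)/1830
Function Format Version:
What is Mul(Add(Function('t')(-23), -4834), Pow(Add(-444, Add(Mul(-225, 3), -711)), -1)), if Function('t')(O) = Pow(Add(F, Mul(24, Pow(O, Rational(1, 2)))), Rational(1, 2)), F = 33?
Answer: Add(Rational(2417, 915), Mul(Rational(-1, 1830), Pow(Add(33, Mul(24, I, Pow(23, Rational(1, 2)))), Rational(1, 2)))) ≈ Add(2.6368, Mul(-0.0035986, I))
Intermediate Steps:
Function('t')(O) = Pow(Add(33, Mul(24, Pow(O, Rational(1, 2)))), Rational(1, 2))
Mul(Add(Function('t')(-23), -4834), Pow(Add(-444, Add(Mul(-225, 3), -711)), -1)) = Mul(Add(Pow(Add(33, Mul(24, Pow(-23, Rational(1, 2)))), Rational(1, 2)), -4834), Pow(Add(-444, Add(Mul(-225, 3), -711)), -1)) = Mul(Add(Pow(Add(33, Mul(24, Mul(I, Pow(23, Rational(1, 2))))), Rational(1, 2)), -4834), Pow(Add(-444, Add(-675, -711)), -1)) = Mul(Add(Pow(Add(33, Mul(24, I, Pow(23, Rational(1, 2)))), Rational(1, 2)), -4834), Pow(Add(-444, -1386), -1)) = Mul(Add(-4834, Pow(Add(33, Mul(24, I, Pow(23, Rational(1, 2)))), Rational(1, 2))), Pow(-1830, -1)) = Mul(Add(-4834, Pow(Add(33, Mul(24, I, Pow(23, Rational(1, 2)))), Rational(1, 2))), Rational(-1, 1830)) = Add(Rational(2417, 915), Mul(Rational(-1, 1830), Pow(Add(33, Mul(24, I, Pow(23, Rational(1, 2)))), Rational(1, 2))))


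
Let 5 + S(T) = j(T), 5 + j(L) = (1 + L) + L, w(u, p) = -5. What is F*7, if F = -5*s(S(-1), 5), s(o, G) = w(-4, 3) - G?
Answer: 350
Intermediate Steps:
j(L) = -4 + 2*L (j(L) = -5 + ((1 + L) + L) = -5 + (1 + 2*L) = -4 + 2*L)
S(T) = -9 + 2*T (S(T) = -5 + (-4 + 2*T) = -9 + 2*T)
s(o, G) = -5 - G
F = 50 (F = -5*(-5 - 1*5) = -5*(-5 - 5) = -5*(-10) = 50)
F*7 = 50*7 = 350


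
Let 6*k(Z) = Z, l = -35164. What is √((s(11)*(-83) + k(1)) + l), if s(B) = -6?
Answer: I*√1247970/6 ≈ 186.19*I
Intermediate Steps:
k(Z) = Z/6
√((s(11)*(-83) + k(1)) + l) = √((-6*(-83) + (⅙)*1) - 35164) = √((498 + ⅙) - 35164) = √(2989/6 - 35164) = √(-207995/6) = I*√1247970/6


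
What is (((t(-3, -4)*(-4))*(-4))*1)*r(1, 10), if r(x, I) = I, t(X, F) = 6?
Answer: 960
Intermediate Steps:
(((t(-3, -4)*(-4))*(-4))*1)*r(1, 10) = (((6*(-4))*(-4))*1)*10 = (-24*(-4)*1)*10 = (96*1)*10 = 96*10 = 960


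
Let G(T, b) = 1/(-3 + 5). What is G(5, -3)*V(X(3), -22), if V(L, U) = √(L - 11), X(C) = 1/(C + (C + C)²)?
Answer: I*√4173/39 ≈ 1.6564*I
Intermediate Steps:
X(C) = 1/(C + 4*C²) (X(C) = 1/(C + (2*C)²) = 1/(C + 4*C²))
G(T, b) = ½ (G(T, b) = 1/2 = ½)
V(L, U) = √(-11 + L)
G(5, -3)*V(X(3), -22) = √(-11 + 1/(3*(1 + 4*3)))/2 = √(-11 + 1/(3*(1 + 12)))/2 = √(-11 + (⅓)/13)/2 = √(-11 + (⅓)*(1/13))/2 = √(-11 + 1/39)/2 = √(-428/39)/2 = (2*I*√4173/39)/2 = I*√4173/39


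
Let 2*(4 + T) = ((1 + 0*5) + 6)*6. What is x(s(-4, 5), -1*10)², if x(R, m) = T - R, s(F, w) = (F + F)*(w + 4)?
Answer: 7921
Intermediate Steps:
s(F, w) = 2*F*(4 + w) (s(F, w) = (2*F)*(4 + w) = 2*F*(4 + w))
T = 17 (T = -4 + (((1 + 0*5) + 6)*6)/2 = -4 + (((1 + 0) + 6)*6)/2 = -4 + ((1 + 6)*6)/2 = -4 + (7*6)/2 = -4 + (½)*42 = -4 + 21 = 17)
x(R, m) = 17 - R
x(s(-4, 5), -1*10)² = (17 - 2*(-4)*(4 + 5))² = (17 - 2*(-4)*9)² = (17 - 1*(-72))² = (17 + 72)² = 89² = 7921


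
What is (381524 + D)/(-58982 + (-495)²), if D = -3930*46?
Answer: 200744/186043 ≈ 1.0790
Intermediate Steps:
D = -180780
(381524 + D)/(-58982 + (-495)²) = (381524 - 180780)/(-58982 + (-495)²) = 200744/(-58982 + 245025) = 200744/186043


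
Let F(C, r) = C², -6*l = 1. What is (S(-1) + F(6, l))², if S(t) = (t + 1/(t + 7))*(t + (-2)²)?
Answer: 4489/4 ≈ 1122.3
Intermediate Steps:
l = -⅙ (l = -⅙*1 = -⅙ ≈ -0.16667)
S(t) = (4 + t)*(t + 1/(7 + t)) (S(t) = (t + 1/(7 + t))*(t + 4) = (t + 1/(7 + t))*(4 + t) = (4 + t)*(t + 1/(7 + t)))
(S(-1) + F(6, l))² = ((4 + (-1)³ + 11*(-1)² + 29*(-1))/(7 - 1) + 6²)² = ((4 - 1 + 11*1 - 29)/6 + 36)² = ((4 - 1 + 11 - 29)/6 + 36)² = ((⅙)*(-15) + 36)² = (-5/2 + 36)² = (67/2)² = 4489/4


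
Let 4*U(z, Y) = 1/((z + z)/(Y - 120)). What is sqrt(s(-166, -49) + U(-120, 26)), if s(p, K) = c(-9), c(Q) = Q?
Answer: I*sqrt(128190)/120 ≈ 2.9836*I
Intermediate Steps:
s(p, K) = -9
U(z, Y) = (-120 + Y)/(8*z) (U(z, Y) = 1/(4*(((z + z)/(Y - 120)))) = 1/(4*(((2*z)/(-120 + Y)))) = 1/(4*((2*z/(-120 + Y)))) = ((-120 + Y)/(2*z))/4 = (-120 + Y)/(8*z))
sqrt(s(-166, -49) + U(-120, 26)) = sqrt(-9 + (1/8)*(-120 + 26)/(-120)) = sqrt(-9 + (1/8)*(-1/120)*(-94)) = sqrt(-9 + 47/480) = sqrt(-4273/480) = I*sqrt(128190)/120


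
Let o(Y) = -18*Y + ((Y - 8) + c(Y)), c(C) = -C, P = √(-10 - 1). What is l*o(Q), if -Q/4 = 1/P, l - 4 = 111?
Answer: -920 - 8280*I*√11/11 ≈ -920.0 - 2496.5*I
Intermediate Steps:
P = I*√11 (P = √(-11) = I*√11 ≈ 3.3166*I)
l = 115 (l = 4 + 111 = 115)
Q = 4*I*√11/11 (Q = -4*(-I*√11/11) = -(-4)*I*√11/11 = 4*I*√11/11 ≈ 1.206*I)
o(Y) = -8 - 18*Y (o(Y) = -18*Y + ((Y - 8) - Y) = -18*Y + ((-8 + Y) - Y) = -18*Y - 8 = -8 - 18*Y)
l*o(Q) = 115*(-8 - 72*I*√11/11) = -920 - 8280*I*√11/11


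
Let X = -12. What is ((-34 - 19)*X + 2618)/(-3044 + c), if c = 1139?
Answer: -3254/1905 ≈ -1.7081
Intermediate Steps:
((-34 - 19)*X + 2618)/(-3044 + c) = ((-34 - 19)*(-12) + 2618)/(-3044 + 1139) = (-53*(-12) + 2618)/(-1905) = (636 + 2618)*(-1/1905) = 3254*(-1/1905) = -3254/1905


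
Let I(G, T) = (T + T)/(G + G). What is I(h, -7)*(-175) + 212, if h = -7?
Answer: 37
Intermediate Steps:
I(G, T) = T/G (I(G, T) = (2*T)/((2*G)) = (2*T)*(1/(2*G)) = T/G)
I(h, -7)*(-175) + 212 = -7/(-7)*(-175) + 212 = -7*(-⅐)*(-175) + 212 = 1*(-175) + 212 = -175 + 212 = 37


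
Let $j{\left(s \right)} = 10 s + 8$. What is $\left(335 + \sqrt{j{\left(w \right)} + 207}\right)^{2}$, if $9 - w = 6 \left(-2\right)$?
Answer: $112650 + 3350 \sqrt{17} \approx 1.2646 \cdot 10^{5}$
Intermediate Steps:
$w = 21$ ($w = 9 - 6 \left(-2\right) = 9 - -12 = 9 + 12 = 21$)
$j{\left(s \right)} = 8 + 10 s$
$\left(335 + \sqrt{j{\left(w \right)} + 207}\right)^{2} = \left(335 + \sqrt{\left(8 + 10 \cdot 21\right) + 207}\right)^{2} = \left(335 + \sqrt{\left(8 + 210\right) + 207}\right)^{2} = \left(335 + \sqrt{218 + 207}\right)^{2} = \left(335 + \sqrt{425}\right)^{2} = \left(335 + 5 \sqrt{17}\right)^{2}$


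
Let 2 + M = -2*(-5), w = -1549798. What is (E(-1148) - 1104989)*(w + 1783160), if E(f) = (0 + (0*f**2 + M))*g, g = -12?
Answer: -257884845770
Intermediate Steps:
M = 8 (M = -2 - 2*(-5) = -2 + 10 = 8)
E(f) = -96 (E(f) = (0 + (0*f**2 + 8))*(-12) = (0 + (0 + 8))*(-12) = (0 + 8)*(-12) = 8*(-12) = -96)
(E(-1148) - 1104989)*(w + 1783160) = (-96 - 1104989)*(-1549798 + 1783160) = -1105085*233362 = -257884845770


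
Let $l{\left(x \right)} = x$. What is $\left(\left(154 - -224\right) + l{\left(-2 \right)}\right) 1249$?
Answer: $469624$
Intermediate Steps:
$\left(\left(154 - -224\right) + l{\left(-2 \right)}\right) 1249 = \left(\left(154 - -224\right) - 2\right) 1249 = \left(\left(154 + 224\right) - 2\right) 1249 = \left(378 - 2\right) 1249 = 376 \cdot 1249 = 469624$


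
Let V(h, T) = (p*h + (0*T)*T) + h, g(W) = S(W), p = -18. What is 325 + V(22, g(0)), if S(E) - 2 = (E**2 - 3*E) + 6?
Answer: -49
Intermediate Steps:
S(E) = 8 + E**2 - 3*E (S(E) = 2 + ((E**2 - 3*E) + 6) = 2 + (6 + E**2 - 3*E) = 8 + E**2 - 3*E)
g(W) = 8 + W**2 - 3*W
V(h, T) = -17*h (V(h, T) = (-18*h + (0*T)*T) + h = (-18*h + 0*T) + h = (-18*h + 0) + h = -18*h + h = -17*h)
325 + V(22, g(0)) = 325 - 17*22 = 325 - 374 = -49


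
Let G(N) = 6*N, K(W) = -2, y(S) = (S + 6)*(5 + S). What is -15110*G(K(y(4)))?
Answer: 181320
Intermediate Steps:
y(S) = (5 + S)*(6 + S) (y(S) = (6 + S)*(5 + S) = (5 + S)*(6 + S))
-15110*G(K(y(4))) = -90660*(-2) = -15110*(-12) = 181320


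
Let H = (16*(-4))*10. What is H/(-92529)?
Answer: 640/92529 ≈ 0.0069167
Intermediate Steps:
H = -640 (H = -64*10 = -640)
H/(-92529) = -640/(-92529) = -640*(-1/92529) = 640/92529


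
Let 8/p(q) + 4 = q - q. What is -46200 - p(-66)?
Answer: -46198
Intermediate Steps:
p(q) = -2 (p(q) = 8/(-4 + (q - q)) = 8/(-4 + 0) = 8/(-4) = 8*(-1/4) = -2)
-46200 - p(-66) = -46200 - 1*(-2) = -46200 + 2 = -46198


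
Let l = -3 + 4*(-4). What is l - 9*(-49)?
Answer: 422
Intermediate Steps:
l = -19 (l = -3 - 16 = -19)
l - 9*(-49) = -19 - 9*(-49) = -19 + 441 = 422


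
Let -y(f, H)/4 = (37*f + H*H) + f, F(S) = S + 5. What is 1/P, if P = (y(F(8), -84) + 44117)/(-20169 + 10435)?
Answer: -9734/13917 ≈ -0.69943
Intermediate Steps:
F(S) = 5 + S
y(f, H) = -152*f - 4*H**2 (y(f, H) = -4*((37*f + H*H) + f) = -4*((37*f + H**2) + f) = -4*((H**2 + 37*f) + f) = -4*(H**2 + 38*f) = -152*f - 4*H**2)
P = -13917/9734 (P = ((-152*(5 + 8) - 4*(-84)**2) + 44117)/(-20169 + 10435) = ((-152*13 - 4*7056) + 44117)/(-9734) = ((-1976 - 28224) + 44117)*(-1/9734) = (-30200 + 44117)*(-1/9734) = 13917*(-1/9734) = -13917/9734 ≈ -1.4297)
1/P = 1/(-13917/9734) = -9734/13917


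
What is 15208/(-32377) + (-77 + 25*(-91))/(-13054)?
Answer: -61187264/211324679 ≈ -0.28954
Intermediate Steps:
15208/(-32377) + (-77 + 25*(-91))/(-13054) = 15208*(-1/32377) + (-77 - 2275)*(-1/13054) = -15208/32377 - 2352*(-1/13054) = -15208/32377 + 1176/6527 = -61187264/211324679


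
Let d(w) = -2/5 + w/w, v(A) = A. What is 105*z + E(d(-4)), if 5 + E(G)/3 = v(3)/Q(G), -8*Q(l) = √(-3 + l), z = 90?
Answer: 9435 + 12*I*√15 ≈ 9435.0 + 46.476*I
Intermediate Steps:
d(w) = ⅗ (d(w) = -2*⅕ + 1 = -⅖ + 1 = ⅗)
Q(l) = -√(-3 + l)/8
E(G) = -15 - 72/√(-3 + G) (E(G) = -15 + 3*(3/((-√(-3 + G)/8))) = -15 + 3*(3*(-8/√(-3 + G))) = -15 + 3*(-24/√(-3 + G)) = -15 - 72/√(-3 + G))
105*z + E(d(-4)) = 105*90 + (-15 - 72/√(-3 + ⅗)) = 9450 + (-15 - (-12)*I*√15) = 9450 + (-15 + 12*I*√15) = 9435 + 12*I*√15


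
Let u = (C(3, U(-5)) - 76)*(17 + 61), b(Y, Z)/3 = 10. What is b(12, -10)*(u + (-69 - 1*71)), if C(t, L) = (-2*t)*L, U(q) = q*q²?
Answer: 1572960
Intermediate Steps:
b(Y, Z) = 30 (b(Y, Z) = 3*10 = 30)
U(q) = q³
C(t, L) = -2*L*t
u = 52572 (u = (-2*(-5)³*3 - 76)*(17 + 61) = (-2*(-125)*3 - 76)*78 = (750 - 76)*78 = 674*78 = 52572)
b(12, -10)*(u + (-69 - 1*71)) = 30*(52572 + (-69 - 1*71)) = 30*(52572 + (-69 - 71)) = 30*(52572 - 140) = 30*52432 = 1572960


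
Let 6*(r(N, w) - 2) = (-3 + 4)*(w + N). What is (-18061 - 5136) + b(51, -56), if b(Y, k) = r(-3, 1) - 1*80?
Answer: -69826/3 ≈ -23275.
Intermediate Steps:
r(N, w) = 2 + N/6 + w/6 (r(N, w) = 2 + ((-3 + 4)*(w + N))/6 = 2 + (1*(N + w))/6 = 2 + (N + w)/6 = 2 + (N/6 + w/6) = 2 + N/6 + w/6)
b(Y, k) = -235/3 (b(Y, k) = (2 + (1/6)*(-3) + (1/6)*1) - 1*80 = (2 - 1/2 + 1/6) - 80 = 5/3 - 80 = -235/3)
(-18061 - 5136) + b(51, -56) = (-18061 - 5136) - 235/3 = -23197 - 235/3 = -69826/3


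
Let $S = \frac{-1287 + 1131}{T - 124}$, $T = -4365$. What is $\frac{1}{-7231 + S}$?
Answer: $- \frac{4489}{32459803} \approx -0.00013829$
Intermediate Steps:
$S = \frac{156}{4489}$ ($S = \frac{-1287 + 1131}{-4365 - 124} = - \frac{156}{-4489} = \left(-156\right) \left(- \frac{1}{4489}\right) = \frac{156}{4489} \approx 0.034752$)
$\frac{1}{-7231 + S} = \frac{1}{-7231 + \frac{156}{4489}} = \frac{1}{- \frac{32459803}{4489}} = - \frac{4489}{32459803}$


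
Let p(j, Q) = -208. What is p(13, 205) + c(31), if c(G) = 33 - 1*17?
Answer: -192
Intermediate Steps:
c(G) = 16 (c(G) = 33 - 17 = 16)
p(13, 205) + c(31) = -208 + 16 = -192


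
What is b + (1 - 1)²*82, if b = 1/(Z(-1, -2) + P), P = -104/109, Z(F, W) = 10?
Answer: 109/986 ≈ 0.11055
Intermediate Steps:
P = -104/109 (P = -104*1/109 = -104/109 ≈ -0.95413)
b = 109/986 (b = 1/(10 - 104/109) = 1/(986/109) = 109/986 ≈ 0.11055)
b + (1 - 1)²*82 = 109/986 + (1 - 1)²*82 = 109/986 + 0²*82 = 109/986 + 0*82 = 109/986 + 0 = 109/986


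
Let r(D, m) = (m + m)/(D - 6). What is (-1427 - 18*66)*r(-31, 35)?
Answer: 183050/37 ≈ 4947.3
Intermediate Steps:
r(D, m) = 2*m/(-6 + D) (r(D, m) = (2*m)/(-6 + D) = 2*m/(-6 + D))
(-1427 - 18*66)*r(-31, 35) = (-1427 - 18*66)*(2*35/(-6 - 31)) = (-1427 - 1188)*(2*35/(-37)) = -5230*35*(-1)/37 = -2615*(-70/37) = 183050/37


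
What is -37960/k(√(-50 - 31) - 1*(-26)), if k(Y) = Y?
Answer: -986960/757 + 341640*I/757 ≈ -1303.8 + 451.31*I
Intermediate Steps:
-37960/k(√(-50 - 31) - 1*(-26)) = -37960/(√(-50 - 31) - 1*(-26)) = -37960/(√(-81) + 26) = -37960/(9*I + 26) = -37960*(26 - 9*I)/757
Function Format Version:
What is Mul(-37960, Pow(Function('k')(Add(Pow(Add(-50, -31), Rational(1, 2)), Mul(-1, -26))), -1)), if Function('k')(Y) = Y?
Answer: Add(Rational(-986960, 757), Mul(Rational(341640, 757), I)) ≈ Add(-1303.8, Mul(451.31, I))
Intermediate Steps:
Mul(-37960, Pow(Function('k')(Add(Pow(Add(-50, -31), Rational(1, 2)), Mul(-1, -26))), -1)) = Mul(-37960, Pow(Add(Pow(Add(-50, -31), Rational(1, 2)), Mul(-1, -26)), -1)) = Mul(-37960, Pow(Add(Pow(-81, Rational(1, 2)), 26), -1)) = Mul(-37960, Pow(Add(Mul(9, I), 26), -1)) = Mul(-37960, Pow(Add(26, Mul(9, I)), -1)) = Mul(-37960, Mul(Rational(1, 757), Add(26, Mul(-9, I)))) = Mul(Rational(-37960, 757), Add(26, Mul(-9, I)))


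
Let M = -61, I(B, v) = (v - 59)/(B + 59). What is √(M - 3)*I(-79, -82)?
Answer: 282*I/5 ≈ 56.4*I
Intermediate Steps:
I(B, v) = (-59 + v)/(59 + B)
√(M - 3)*I(-79, -82) = √(-61 - 3)*((-59 - 82)/(59 - 79)) = √(-64)*(-141/(-20)) = (8*I)*(-1/20*(-141)) = (8*I)*(141/20) = 282*I/5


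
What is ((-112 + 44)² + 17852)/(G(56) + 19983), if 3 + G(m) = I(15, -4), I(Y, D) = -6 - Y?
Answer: 7492/6653 ≈ 1.1261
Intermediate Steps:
G(m) = -24 (G(m) = -3 + (-6 - 1*15) = -3 + (-6 - 15) = -3 - 21 = -24)
((-112 + 44)² + 17852)/(G(56) + 19983) = ((-112 + 44)² + 17852)/(-24 + 19983) = ((-68)² + 17852)/19959 = (4624 + 17852)*(1/19959) = 22476*(1/19959) = 7492/6653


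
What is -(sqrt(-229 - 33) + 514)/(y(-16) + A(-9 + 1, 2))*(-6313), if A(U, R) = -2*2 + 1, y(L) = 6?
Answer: 3244882/3 + 6313*I*sqrt(262)/3 ≈ 1.0816e+6 + 34062.0*I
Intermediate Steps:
A(U, R) = -3 (A(U, R) = -4 + 1 = -3)
-(sqrt(-229 - 33) + 514)/(y(-16) + A(-9 + 1, 2))*(-6313) = -(sqrt(-229 - 33) + 514)/(6 - 3)*(-6313) = -(sqrt(-262) + 514)/3*(-6313) = -(I*sqrt(262) + 514)/3*(-6313) = -(514 + I*sqrt(262))/3*(-6313) = -(514/3 + I*sqrt(262)/3)*(-6313) = (-514/3 - I*sqrt(262)/3)*(-6313) = 3244882/3 + 6313*I*sqrt(262)/3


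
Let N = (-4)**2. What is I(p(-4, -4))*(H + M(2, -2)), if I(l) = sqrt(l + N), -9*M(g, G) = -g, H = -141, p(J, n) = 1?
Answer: -1267*sqrt(17)/9 ≈ -580.44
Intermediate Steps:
N = 16
M(g, G) = g/9 (M(g, G) = -(-1)*g/9 = g/9)
I(l) = sqrt(16 + l) (I(l) = sqrt(l + 16) = sqrt(16 + l))
I(p(-4, -4))*(H + M(2, -2)) = sqrt(16 + 1)*(-141 + (1/9)*2) = sqrt(17)*(-141 + 2/9) = sqrt(17)*(-1267/9) = -1267*sqrt(17)/9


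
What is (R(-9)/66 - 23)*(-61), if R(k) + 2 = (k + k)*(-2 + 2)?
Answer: 46360/33 ≈ 1404.8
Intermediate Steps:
R(k) = -2 (R(k) = -2 + (k + k)*(-2 + 2) = -2 + (2*k)*0 = -2 + 0 = -2)
(R(-9)/66 - 23)*(-61) = (-2/66 - 23)*(-61) = (-2*1/66 - 23)*(-61) = (-1/33 - 23)*(-61) = -760/33*(-61) = 46360/33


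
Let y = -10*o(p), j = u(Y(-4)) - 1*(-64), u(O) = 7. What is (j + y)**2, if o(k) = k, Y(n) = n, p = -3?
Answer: 10201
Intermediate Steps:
j = 71 (j = 7 - 1*(-64) = 7 + 64 = 71)
y = 30 (y = -10*(-3) = 30)
(j + y)**2 = (71 + 30)**2 = 101**2 = 10201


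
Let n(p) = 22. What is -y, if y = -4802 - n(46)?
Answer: 4824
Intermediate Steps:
y = -4824 (y = -4802 - 1*22 = -4802 - 22 = -4824)
-y = -1*(-4824) = 4824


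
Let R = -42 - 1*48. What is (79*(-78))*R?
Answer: 554580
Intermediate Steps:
R = -90 (R = -42 - 48 = -90)
(79*(-78))*R = (79*(-78))*(-90) = -6162*(-90) = 554580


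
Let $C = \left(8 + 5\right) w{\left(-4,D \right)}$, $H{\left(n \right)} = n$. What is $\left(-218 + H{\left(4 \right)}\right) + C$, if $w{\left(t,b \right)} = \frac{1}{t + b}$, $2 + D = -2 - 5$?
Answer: $-215$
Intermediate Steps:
$D = -9$ ($D = -2 - 7 = -9$)
$w{\left(t,b \right)} = \frac{1}{b + t}$
$C = -1$ ($C = \frac{8 + 5}{-9 - 4} = \frac{13}{-13} = 13 \left(- \frac{1}{13}\right) = -1$)
$\left(-218 + H{\left(4 \right)}\right) + C = \left(-218 + 4\right) - 1 = -214 - 1 = -215$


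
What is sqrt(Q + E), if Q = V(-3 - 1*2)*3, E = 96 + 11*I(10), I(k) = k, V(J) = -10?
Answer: 4*sqrt(11) ≈ 13.266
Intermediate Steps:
E = 206 (E = 96 + 11*10 = 96 + 110 = 206)
Q = -30 (Q = -10*3 = -30)
sqrt(Q + E) = sqrt(-30 + 206) = sqrt(176) = 4*sqrt(11)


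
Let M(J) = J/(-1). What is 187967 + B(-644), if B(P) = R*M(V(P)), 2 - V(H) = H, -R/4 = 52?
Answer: 322335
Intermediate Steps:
R = -208 (R = -4*52 = -208)
V(H) = 2 - H
M(J) = -J (M(J) = J*(-1) = -J)
B(P) = 416 - 208*P (B(P) = -(-208)*(2 - P) = -208*(-2 + P) = 416 - 208*P)
187967 + B(-644) = 187967 + (416 - 208*(-644)) = 187967 + (416 + 133952) = 187967 + 134368 = 322335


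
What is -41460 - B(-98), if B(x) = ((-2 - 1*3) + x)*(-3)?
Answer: -41769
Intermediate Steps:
B(x) = 15 - 3*x (B(x) = ((-2 - 3) + x)*(-3) = (-5 + x)*(-3) = 15 - 3*x)
-41460 - B(-98) = -41460 - (15 - 3*(-98)) = -41460 - (15 + 294) = -41460 - 1*309 = -41460 - 309 = -41769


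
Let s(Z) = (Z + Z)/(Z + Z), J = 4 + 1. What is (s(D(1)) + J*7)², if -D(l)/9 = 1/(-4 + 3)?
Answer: 1296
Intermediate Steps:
J = 5
D(l) = 9 (D(l) = -9/(-4 + 3) = -9/(-1) = -9*(-1) = 9)
s(Z) = 1 (s(Z) = (2*Z)/((2*Z)) = (2*Z)*(1/(2*Z)) = 1)
(s(D(1)) + J*7)² = (1 + 5*7)² = (1 + 35)² = 36² = 1296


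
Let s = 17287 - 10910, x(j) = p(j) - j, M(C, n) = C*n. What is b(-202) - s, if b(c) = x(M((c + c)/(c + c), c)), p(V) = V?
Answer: -6377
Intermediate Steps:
x(j) = 0 (x(j) = j - j = 0)
s = 6377
b(c) = 0
b(-202) - s = 0 - 1*6377 = 0 - 6377 = -6377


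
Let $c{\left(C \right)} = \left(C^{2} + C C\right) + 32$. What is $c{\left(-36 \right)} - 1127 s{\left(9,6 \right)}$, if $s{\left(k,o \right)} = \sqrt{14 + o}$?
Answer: $2624 - 2254 \sqrt{5} \approx -2416.1$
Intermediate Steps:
$c{\left(C \right)} = 32 + 2 C^{2}$ ($c{\left(C \right)} = \left(C^{2} + C^{2}\right) + 32 = 2 C^{2} + 32 = 32 + 2 C^{2}$)
$c{\left(-36 \right)} - 1127 s{\left(9,6 \right)} = \left(32 + 2 \left(-36\right)^{2}\right) - 1127 \sqrt{14 + 6} = \left(32 + 2 \cdot 1296\right) - 1127 \sqrt{20} = \left(32 + 2592\right) - 1127 \cdot 2 \sqrt{5} = 2624 - 2254 \sqrt{5}$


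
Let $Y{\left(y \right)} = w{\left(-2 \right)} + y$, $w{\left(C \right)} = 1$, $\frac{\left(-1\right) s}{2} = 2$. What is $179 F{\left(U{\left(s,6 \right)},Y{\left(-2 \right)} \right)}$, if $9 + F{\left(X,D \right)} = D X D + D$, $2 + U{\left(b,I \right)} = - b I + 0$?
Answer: $2148$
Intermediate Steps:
$s = -4$ ($s = \left(-2\right) 2 = -4$)
$Y{\left(y \right)} = 1 + y$
$U{\left(b,I \right)} = -2 - I b$ ($U{\left(b,I \right)} = -2 + \left(- b I + 0\right) = -2 + \left(- I b + 0\right) = -2 - I b$)
$F{\left(X,D \right)} = -9 + D + X D^{2}$ ($F{\left(X,D \right)} = -9 + \left(D X D + D\right) = -9 + \left(X D^{2} + D\right) = -9 + \left(D + X D^{2}\right) = -9 + D + X D^{2}$)
$179 F{\left(U{\left(s,6 \right)},Y{\left(-2 \right)} \right)} = 179 \left(-9 + \left(1 - 2\right) + \left(-2 - 6 \left(-4\right)\right) \left(1 - 2\right)^{2}\right) = 179 \left(-9 - 1 + \left(-2 + 24\right) \left(-1\right)^{2}\right) = 179 \left(-9 - 1 + 22 \cdot 1\right) = 179 \left(-9 - 1 + 22\right) = 179 \cdot 12 = 2148$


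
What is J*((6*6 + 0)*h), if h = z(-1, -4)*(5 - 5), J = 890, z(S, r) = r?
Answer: 0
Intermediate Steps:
h = 0 (h = -4*(5 - 5) = -4*0 = 0)
J*((6*6 + 0)*h) = 890*((6*6 + 0)*0) = 890*((36 + 0)*0) = 890*(36*0) = 890*0 = 0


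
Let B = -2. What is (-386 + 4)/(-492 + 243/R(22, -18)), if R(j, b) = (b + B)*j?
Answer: 168080/216723 ≈ 0.77555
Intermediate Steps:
R(j, b) = j*(-2 + b) (R(j, b) = (b - 2)*j = (-2 + b)*j = j*(-2 + b))
(-386 + 4)/(-492 + 243/R(22, -18)) = (-386 + 4)/(-492 + 243/((22*(-2 - 18)))) = -382/(-492 + 243/((22*(-20)))) = -382/(-492 + 243/(-440)) = -382/(-492 + 243*(-1/440)) = -382/(-492 - 243/440) = -382/(-216723/440) = -382*(-440/216723) = 168080/216723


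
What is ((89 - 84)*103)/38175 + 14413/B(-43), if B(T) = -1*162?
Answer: -36675523/412290 ≈ -88.956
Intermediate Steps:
B(T) = -162
((89 - 84)*103)/38175 + 14413/B(-43) = ((89 - 84)*103)/38175 + 14413/(-162) = (5*103)*(1/38175) + 14413*(-1/162) = 515*(1/38175) - 14413/162 = 103/7635 - 14413/162 = -36675523/412290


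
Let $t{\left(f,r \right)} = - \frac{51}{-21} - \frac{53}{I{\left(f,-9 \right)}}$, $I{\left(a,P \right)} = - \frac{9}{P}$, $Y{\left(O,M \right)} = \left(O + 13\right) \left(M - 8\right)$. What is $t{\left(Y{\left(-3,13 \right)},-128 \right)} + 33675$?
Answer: $\frac{235371}{7} \approx 33624.0$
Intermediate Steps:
$Y{\left(O,M \right)} = \left(-8 + M\right) \left(13 + O\right)$ ($Y{\left(O,M \right)} = \left(13 + O\right) \left(-8 + M\right) = \left(-8 + M\right) \left(13 + O\right)$)
$t{\left(f,r \right)} = - \frac{354}{7}$ ($t{\left(f,r \right)} = - \frac{51}{-21} - \frac{53}{\left(-9\right) \frac{1}{-9}} = \left(-51\right) \left(- \frac{1}{21}\right) - \frac{53}{\left(-9\right) \left(- \frac{1}{9}\right)} = \frac{17}{7} - \frac{53}{1} = \frac{17}{7} - 53 = - \frac{354}{7}$)
$t{\left(Y{\left(-3,13 \right)},-128 \right)} + 33675 = - \frac{354}{7} + 33675 = \frac{235371}{7}$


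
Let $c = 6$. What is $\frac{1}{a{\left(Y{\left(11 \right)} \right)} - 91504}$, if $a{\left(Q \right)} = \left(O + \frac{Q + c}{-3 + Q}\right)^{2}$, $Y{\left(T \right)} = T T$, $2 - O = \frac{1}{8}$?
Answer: $- \frac{222784}{20383686687} \approx -1.093 \cdot 10^{-5}$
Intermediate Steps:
$O = \frac{15}{8}$ ($O = 2 - \frac{1}{8} = \frac{15}{8} \approx 1.875$)
$Y{\left(T \right)} = T^{2}$
$a{\left(Q \right)} = \left(\frac{15}{8} + \frac{6 + Q}{-3 + Q}\right)^{2}$ ($a{\left(Q \right)} = \left(\frac{15}{8} + \frac{Q + 6}{-3 + Q}\right)^{2} = \left(\frac{15}{8} + \frac{6 + Q}{-3 + Q}\right)^{2}$)
$\frac{1}{a{\left(Y{\left(11 \right)} \right)} - 91504} = \frac{1}{\frac{\left(3 + 23 \cdot 11^{2}\right)^{2}}{64 \left(-3 + 11^{2}\right)^{2}} - 91504} = \frac{1}{\frac{\left(3 + 23 \cdot 121\right)^{2}}{64 \left(-3 + 121\right)^{2}} - 91504} = \frac{1}{\frac{\left(3 + 2783\right)^{2}}{64 \cdot 13924} - 91504} = \frac{1}{\frac{1}{64} \cdot \frac{1}{13924} \cdot 2786^{2} - 91504} = \frac{1}{\frac{1}{64} \cdot \frac{1}{13924} \cdot 7761796 - 91504} = \frac{1}{\frac{1940449}{222784} - 91504} = \frac{1}{- \frac{20383686687}{222784}} = - \frac{222784}{20383686687}$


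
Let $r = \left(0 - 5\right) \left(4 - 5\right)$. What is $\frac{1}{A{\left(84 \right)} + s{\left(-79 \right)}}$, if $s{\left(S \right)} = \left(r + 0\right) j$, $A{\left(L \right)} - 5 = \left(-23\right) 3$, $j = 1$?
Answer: $- \frac{1}{59} \approx -0.016949$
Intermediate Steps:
$A{\left(L \right)} = -64$ ($A{\left(L \right)} = 5 - 69 = -64$)
$r = 5$ ($r = \left(-5\right) \left(-1\right) = 5$)
$s{\left(S \right)} = 5$ ($s{\left(S \right)} = \left(5 + 0\right) 1 = 5 \cdot 1 = 5$)
$\frac{1}{A{\left(84 \right)} + s{\left(-79 \right)}} = \frac{1}{-64 + 5} = \frac{1}{-59} = - \frac{1}{59}$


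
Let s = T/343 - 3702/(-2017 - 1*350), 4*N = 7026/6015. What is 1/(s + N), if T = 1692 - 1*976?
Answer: 1085214270/4279530077 ≈ 0.25358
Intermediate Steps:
T = 716 (T = 1692 - 976 = 716)
N = 1171/4010 (N = (7026/6015)/4 = (7026*(1/6015))/4 = (¼)*(2342/2005) = 1171/4010 ≈ 0.29202)
s = 988186/270627 (s = 716/343 - 3702/(-2017 - 1*350) = 716*(1/343) - 3702/(-2017 - 350) = 716/343 - 3702/(-2367) = 716/343 - 3702*(-1/2367) = 716/343 + 1234/789 = 988186/270627 ≈ 3.6515)
1/(s + N) = 1/(988186/270627 + 1171/4010) = 1/(4279530077/1085214270) = 1085214270/4279530077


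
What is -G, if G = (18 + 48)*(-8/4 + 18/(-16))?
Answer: 825/4 ≈ 206.25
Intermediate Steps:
G = -825/4 (G = 66*(-8*1/4 + 18*(-1/16)) = 66*(-2 - 9/8) = 66*(-25/8) = -825/4 ≈ -206.25)
-G = -1*(-825/4) = 825/4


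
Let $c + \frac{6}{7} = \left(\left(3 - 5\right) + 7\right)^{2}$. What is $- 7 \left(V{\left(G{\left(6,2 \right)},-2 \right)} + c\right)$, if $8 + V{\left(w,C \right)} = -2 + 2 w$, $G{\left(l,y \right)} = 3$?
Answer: $-141$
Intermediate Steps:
$V{\left(w,C \right)} = -10 + 2 w$ ($V{\left(w,C \right)} = -8 + \left(-2 + 2 w\right) = -10 + 2 w$)
$c = \frac{169}{7}$ ($c = - \frac{6}{7} + \left(\left(3 - 5\right) + 7\right)^{2} = - \frac{6}{7} + \left(-2 + 7\right)^{2} = - \frac{6}{7} + 5^{2} = - \frac{6}{7} + 25 = \frac{169}{7} \approx 24.143$)
$- 7 \left(V{\left(G{\left(6,2 \right)},-2 \right)} + c\right) = - 7 \left(\left(-10 + 2 \cdot 3\right) + \frac{169}{7}\right) = - 7 \left(\left(-10 + 6\right) + \frac{169}{7}\right) = - 7 \left(-4 + \frac{169}{7}\right) = \left(-7\right) \frac{141}{7} = -141$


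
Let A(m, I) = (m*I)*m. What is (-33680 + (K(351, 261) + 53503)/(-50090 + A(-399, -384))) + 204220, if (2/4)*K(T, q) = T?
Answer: 282005283615/1653602 ≈ 1.7054e+5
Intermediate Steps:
K(T, q) = 2*T
A(m, I) = I*m² (A(m, I) = (I*m)*m = I*m²)
(-33680 + (K(351, 261) + 53503)/(-50090 + A(-399, -384))) + 204220 = (-33680 + (2*351 + 53503)/(-50090 - 384*(-399)²)) + 204220 = (-33680 + (702 + 53503)/(-50090 - 384*159201)) + 204220 = (-33680 + 54205/(-50090 - 61133184)) + 204220 = (-33680 + 54205/(-61183274)) + 204220 = (-33680 + 54205*(-1/61183274)) + 204220 = (-33680 - 1465/1653602) + 204220 = -55693316825/1653602 + 204220 = 282005283615/1653602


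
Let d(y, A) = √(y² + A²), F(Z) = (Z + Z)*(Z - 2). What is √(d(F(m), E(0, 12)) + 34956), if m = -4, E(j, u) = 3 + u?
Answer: √(34956 + 3*√281) ≈ 187.10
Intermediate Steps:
F(Z) = 2*Z*(-2 + Z) (F(Z) = (2*Z)*(-2 + Z) = 2*Z*(-2 + Z))
d(y, A) = √(A² + y²)
√(d(F(m), E(0, 12)) + 34956) = √(√((3 + 12)² + (2*(-4)*(-2 - 4))²) + 34956) = √(√(15² + (2*(-4)*(-6))²) + 34956) = √(√(225 + 48²) + 34956) = √(√(225 + 2304) + 34956) = √(√2529 + 34956) = √(3*√281 + 34956) = √(34956 + 3*√281)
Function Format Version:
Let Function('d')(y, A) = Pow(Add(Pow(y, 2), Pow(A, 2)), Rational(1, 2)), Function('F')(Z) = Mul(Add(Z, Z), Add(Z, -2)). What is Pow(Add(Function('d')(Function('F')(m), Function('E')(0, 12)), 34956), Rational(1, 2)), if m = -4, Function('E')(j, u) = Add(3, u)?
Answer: Pow(Add(34956, Mul(3, Pow(281, Rational(1, 2)))), Rational(1, 2)) ≈ 187.10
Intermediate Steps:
Function('F')(Z) = Mul(2, Z, Add(-2, Z)) (Function('F')(Z) = Mul(Mul(2, Z), Add(-2, Z)) = Mul(2, Z, Add(-2, Z)))
Function('d')(y, A) = Pow(Add(Pow(A, 2), Pow(y, 2)), Rational(1, 2))
Pow(Add(Function('d')(Function('F')(m), Function('E')(0, 12)), 34956), Rational(1, 2)) = Pow(Add(Pow(Add(Pow(Add(3, 12), 2), Pow(Mul(2, -4, Add(-2, -4)), 2)), Rational(1, 2)), 34956), Rational(1, 2)) = Pow(Add(Pow(Add(Pow(15, 2), Pow(Mul(2, -4, -6), 2)), Rational(1, 2)), 34956), Rational(1, 2)) = Pow(Add(Pow(Add(225, Pow(48, 2)), Rational(1, 2)), 34956), Rational(1, 2)) = Pow(Add(Pow(Add(225, 2304), Rational(1, 2)), 34956), Rational(1, 2)) = Pow(Add(Pow(2529, Rational(1, 2)), 34956), Rational(1, 2)) = Pow(Add(Mul(3, Pow(281, Rational(1, 2))), 34956), Rational(1, 2)) = Pow(Add(34956, Mul(3, Pow(281, Rational(1, 2)))), Rational(1, 2))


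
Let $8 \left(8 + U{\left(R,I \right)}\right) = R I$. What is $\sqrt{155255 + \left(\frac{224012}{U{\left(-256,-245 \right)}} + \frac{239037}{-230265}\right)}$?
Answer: $\frac{\sqrt{6563366660297370}}{205590} \approx 394.06$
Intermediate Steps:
$U{\left(R,I \right)} = -8 + \frac{I R}{8}$ ($U{\left(R,I \right)} = -8 + \frac{R I}{8} = -8 + \frac{I R}{8}$)
$\sqrt{155255 + \left(\frac{224012}{U{\left(-256,-245 \right)}} + \frac{239037}{-230265}\right)} = \sqrt{155255 + \left(\frac{224012}{-8 + \frac{1}{8} \left(-245\right) \left(-256\right)} + \frac{239037}{-230265}\right)} = \sqrt{155255 + \left(\frac{224012}{-8 + 7840} + 239037 \left(- \frac{1}{230265}\right)\right)} = \sqrt{155255 - \left(\frac{109}{105} - \frac{224012}{7832}\right)} = \sqrt{155255 + \left(224012 \cdot \frac{1}{7832} - \frac{109}{105}\right)} = \sqrt{155255 + \left(\frac{56003}{1958} - \frac{109}{105}\right)} = \sqrt{155255 + \frac{5666893}{205590}} = \sqrt{\frac{31924542343}{205590}} = \frac{\sqrt{6563366660297370}}{205590}$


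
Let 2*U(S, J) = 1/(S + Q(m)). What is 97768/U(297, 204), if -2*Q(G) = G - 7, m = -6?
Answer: 59345176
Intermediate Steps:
Q(G) = 7/2 - G/2 (Q(G) = -(G - 7)/2 = -(-7 + G)/2 = 7/2 - G/2)
U(S, J) = 1/(2*(13/2 + S)) (U(S, J) = 1/(2*(S + (7/2 - 1/2*(-6)))) = 1/(2*(S + (7/2 + 3))) = 1/(2*(S + 13/2)) = 1/(2*(13/2 + S)))
97768/U(297, 204) = 97768/(1/(13 + 2*297)) = 97768/(1/(13 + 594)) = 97768/(1/607) = 97768*607 = 59345176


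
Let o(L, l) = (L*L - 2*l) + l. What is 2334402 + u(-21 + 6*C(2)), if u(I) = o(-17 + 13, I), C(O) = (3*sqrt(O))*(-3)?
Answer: 2334439 + 54*sqrt(2) ≈ 2.3345e+6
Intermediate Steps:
o(L, l) = L**2 - l (o(L, l) = (L**2 - 2*l) + l = L**2 - l)
C(O) = -9*sqrt(O)
u(I) = 16 - I (u(I) = (-17 + 13)**2 - I = (-4)**2 - I = 16 - I)
2334402 + u(-21 + 6*C(2)) = 2334402 + (16 - (-21 + 6*(-9*sqrt(2)))) = 2334402 + (16 - (-21 - 54*sqrt(2))) = 2334402 + (16 + (21 + 54*sqrt(2))) = 2334402 + (37 + 54*sqrt(2)) = 2334439 + 54*sqrt(2)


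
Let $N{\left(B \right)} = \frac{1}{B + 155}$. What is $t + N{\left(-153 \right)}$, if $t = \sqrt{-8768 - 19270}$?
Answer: $\frac{1}{2} + i \sqrt{28038} \approx 0.5 + 167.45 i$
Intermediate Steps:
$t = i \sqrt{28038}$ ($t = \sqrt{-28038} = i \sqrt{28038} \approx 167.45 i$)
$N{\left(B \right)} = \frac{1}{155 + B}$
$t + N{\left(-153 \right)} = i \sqrt{28038} + \frac{1}{155 - 153} = i \sqrt{28038} + \frac{1}{2} = \frac{1}{2} + i \sqrt{28038}$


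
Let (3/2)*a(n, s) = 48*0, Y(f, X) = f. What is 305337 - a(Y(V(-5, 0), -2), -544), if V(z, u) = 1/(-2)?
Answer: 305337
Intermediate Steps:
V(z, u) = -1/2
a(n, s) = 0 (a(n, s) = 2*(48*0)/3 = (2/3)*0 = 0)
305337 - a(Y(V(-5, 0), -2), -544) = 305337 - 1*0 = 305337 + 0 = 305337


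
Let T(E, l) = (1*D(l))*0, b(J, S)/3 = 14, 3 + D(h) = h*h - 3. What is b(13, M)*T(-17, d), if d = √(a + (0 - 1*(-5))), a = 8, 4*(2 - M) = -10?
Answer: 0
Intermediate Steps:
M = 9/2 (M = 2 - ¼*(-10) = 2 + 5/2 = 9/2 ≈ 4.5000)
D(h) = -6 + h² (D(h) = -3 + (h*h - 3) = -3 + (h² - 3) = -3 + (-3 + h²) = -6 + h²)
b(J, S) = 42 (b(J, S) = 3*14 = 42)
d = √13 (d = √(8 + (0 - 1*(-5))) = √(8 + (0 + 5)) = √(8 + 5) = √13 ≈ 3.6056)
T(E, l) = 0 (T(E, l) = (1*(-6 + l²))*0 = (-6 + l²)*0 = 0)
b(13, M)*T(-17, d) = 42*0 = 0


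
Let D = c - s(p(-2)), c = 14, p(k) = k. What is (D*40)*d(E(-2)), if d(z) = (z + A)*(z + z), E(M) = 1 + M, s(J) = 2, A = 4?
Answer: -2880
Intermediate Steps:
D = 12 (D = 14 - 1*2 = 14 - 2 = 12)
d(z) = 2*z*(4 + z) (d(z) = (z + 4)*(z + z) = (4 + z)*(2*z) = 2*z*(4 + z))
(D*40)*d(E(-2)) = (12*40)*(2*(1 - 2)*(4 + (1 - 2))) = 480*(2*(-1)*(4 - 1)) = 480*(2*(-1)*3) = 480*(-6) = -2880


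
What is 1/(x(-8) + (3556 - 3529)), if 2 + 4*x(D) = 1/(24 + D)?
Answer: 64/1697 ≈ 0.037714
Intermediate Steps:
x(D) = -½ + 1/(4*(24 + D))
1/(x(-8) + (3556 - 3529)) = 1/((-47 - 2*(-8))/(4*(24 - 8)) + (3556 - 3529)) = 1/((¼)*(-47 + 16)/16 + 27) = 1/((¼)*(1/16)*(-31) + 27) = 1/(-31/64 + 27) = 1/(1697/64) = 64/1697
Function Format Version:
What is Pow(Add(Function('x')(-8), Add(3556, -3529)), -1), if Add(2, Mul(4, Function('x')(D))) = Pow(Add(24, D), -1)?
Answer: Rational(64, 1697) ≈ 0.037714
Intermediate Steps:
Function('x')(D) = Add(Rational(-1, 2), Mul(Rational(1, 4), Pow(Add(24, D), -1)))
Pow(Add(Function('x')(-8), Add(3556, -3529)), -1) = Pow(Add(Mul(Rational(1, 4), Pow(Add(24, -8), -1), Add(-47, Mul(-2, -8))), Add(3556, -3529)), -1) = Pow(Add(Mul(Rational(1, 4), Pow(16, -1), Add(-47, 16)), 27), -1) = Pow(Add(Mul(Rational(1, 4), Rational(1, 16), -31), 27), -1) = Pow(Add(Rational(-31, 64), 27), -1) = Pow(Rational(1697, 64), -1) = Rational(64, 1697)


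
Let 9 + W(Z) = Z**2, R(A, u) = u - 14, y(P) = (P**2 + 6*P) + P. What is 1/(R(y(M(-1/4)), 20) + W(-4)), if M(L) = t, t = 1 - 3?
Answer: 1/13 ≈ 0.076923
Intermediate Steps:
t = -2
M(L) = -2
y(P) = P**2 + 7*P
R(A, u) = -14 + u
W(Z) = -9 + Z**2
1/(R(y(M(-1/4)), 20) + W(-4)) = 1/((-14 + 20) + (-9 + (-4)**2)) = 1/(6 + (-9 + 16)) = 1/(6 + 7) = 1/13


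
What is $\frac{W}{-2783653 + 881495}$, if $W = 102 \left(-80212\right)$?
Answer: $\frac{4090812}{951079} \approx 4.3012$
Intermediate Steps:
$W = -8181624$
$\frac{W}{-2783653 + 881495} = - \frac{8181624}{-2783653 + 881495} = - \frac{8181624}{-1902158} = \left(-8181624\right) \left(- \frac{1}{1902158}\right) = \frac{4090812}{951079}$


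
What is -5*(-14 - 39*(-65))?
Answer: -12605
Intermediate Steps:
-5*(-14 - 39*(-65)) = -5*(-14 + 2535) = -5*2521 = -12605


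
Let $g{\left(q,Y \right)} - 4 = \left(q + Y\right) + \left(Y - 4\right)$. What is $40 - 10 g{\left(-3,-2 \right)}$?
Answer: $110$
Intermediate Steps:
$g{\left(q,Y \right)} = q + 2 Y$ ($g{\left(q,Y \right)} = 4 + \left(\left(q + Y\right) + \left(Y - 4\right)\right) = 4 + \left(\left(Y + q\right) + \left(-4 + Y\right)\right) = 4 + \left(-4 + q + 2 Y\right) = q + 2 Y$)
$40 - 10 g{\left(-3,-2 \right)} = 40 - 10 \left(-3 + 2 \left(-2\right)\right) = 40 - 10 \left(-3 - 4\right) = 40 - -70 = 40 + 70 = 110$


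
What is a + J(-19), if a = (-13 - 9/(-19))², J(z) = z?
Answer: 49785/361 ≈ 137.91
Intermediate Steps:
a = 56644/361 (a = (-13 - 9*(-1/19))² = (-13 + 9/19)² = (-238/19)² = 56644/361 ≈ 156.91)
a + J(-19) = 56644/361 - 19 = 49785/361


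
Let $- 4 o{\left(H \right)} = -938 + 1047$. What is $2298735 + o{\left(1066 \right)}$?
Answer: $\frac{9194831}{4} \approx 2.2987 \cdot 10^{6}$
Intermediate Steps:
$o{\left(H \right)} = - \frac{109}{4}$ ($o{\left(H \right)} = - \frac{-938 + 1047}{4} = \left(- \frac{1}{4}\right) 109 = - \frac{109}{4}$)
$2298735 + o{\left(1066 \right)} = 2298735 - \frac{109}{4} = \frac{9194831}{4}$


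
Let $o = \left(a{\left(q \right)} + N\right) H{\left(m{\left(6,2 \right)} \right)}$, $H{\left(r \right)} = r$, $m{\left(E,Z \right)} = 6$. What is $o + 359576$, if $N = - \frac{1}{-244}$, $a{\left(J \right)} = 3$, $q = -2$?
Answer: $\frac{43870471}{122} \approx 3.5959 \cdot 10^{5}$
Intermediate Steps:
$N = \frac{1}{244}$ ($N = \left(-1\right) \left(- \frac{1}{244}\right) = \frac{1}{244} \approx 0.0040984$)
$o = \frac{2199}{122}$ ($o = \left(3 + \frac{1}{244}\right) 6 = \frac{733}{244} \cdot 6 = \frac{2199}{122} \approx 18.025$)
$o + 359576 = \frac{2199}{122} + 359576 = \frac{43870471}{122}$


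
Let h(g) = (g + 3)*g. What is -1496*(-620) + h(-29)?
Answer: 928274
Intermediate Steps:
h(g) = g*(3 + g) (h(g) = (3 + g)*g = g*(3 + g))
-1496*(-620) + h(-29) = -1496*(-620) - 29*(3 - 29) = 927520 - 29*(-26) = 927520 + 754 = 928274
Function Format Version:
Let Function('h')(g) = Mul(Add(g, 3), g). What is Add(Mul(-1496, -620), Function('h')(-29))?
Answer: 928274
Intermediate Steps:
Function('h')(g) = Mul(g, Add(3, g)) (Function('h')(g) = Mul(Add(3, g), g) = Mul(g, Add(3, g)))
Add(Mul(-1496, -620), Function('h')(-29)) = Add(Mul(-1496, -620), Mul(-29, Add(3, -29))) = Add(927520, Mul(-29, -26)) = Add(927520, 754) = 928274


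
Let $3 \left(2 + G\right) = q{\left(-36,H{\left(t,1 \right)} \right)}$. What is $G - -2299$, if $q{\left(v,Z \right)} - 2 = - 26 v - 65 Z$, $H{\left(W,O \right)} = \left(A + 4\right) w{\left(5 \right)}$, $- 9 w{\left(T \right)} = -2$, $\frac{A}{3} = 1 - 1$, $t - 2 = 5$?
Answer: $\frac{69941}{27} \approx 2590.4$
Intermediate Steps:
$t = 7$ ($t = 2 + 5 = 7$)
$A = 0$ ($A = 3 \left(1 - 1\right) = 3 \cdot 0 = 0$)
$w{\left(T \right)} = \frac{2}{9}$ ($w{\left(T \right)} = \left(- \frac{1}{9}\right) \left(-2\right) = \frac{2}{9}$)
$H{\left(W,O \right)} = \frac{8}{9}$ ($H{\left(W,O \right)} = \left(0 + 4\right) \frac{2}{9} = 4 \cdot \frac{2}{9} = \frac{8}{9}$)
$q{\left(v,Z \right)} = 2 - 65 Z - 26 v$ ($q{\left(v,Z \right)} = 2 - \left(26 v + 65 Z\right) = 2 - 65 Z - 26 v$)
$G = \frac{7868}{27}$ ($G = -2 + \frac{2 - \frac{520}{9} - -936}{3} = -2 + \frac{2 - \frac{520}{9} + 936}{3} = -2 + \frac{1}{3} \cdot \frac{7922}{9} = -2 + \frac{7922}{27} = \frac{7868}{27} \approx 291.41$)
$G - -2299 = \frac{7868}{27} - -2299 = \frac{7868}{27} + 2299 = \frac{69941}{27}$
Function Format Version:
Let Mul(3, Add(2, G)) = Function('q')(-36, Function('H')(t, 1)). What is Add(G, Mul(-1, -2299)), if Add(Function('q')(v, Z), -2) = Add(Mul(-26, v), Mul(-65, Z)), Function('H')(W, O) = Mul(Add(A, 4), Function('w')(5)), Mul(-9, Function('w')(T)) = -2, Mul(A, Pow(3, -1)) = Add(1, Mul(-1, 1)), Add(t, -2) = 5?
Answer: Rational(69941, 27) ≈ 2590.4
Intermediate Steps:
t = 7 (t = Add(2, 5) = 7)
A = 0 (A = Mul(3, Add(1, Mul(-1, 1))) = Mul(3, Add(1, -1)) = Mul(3, 0) = 0)
Function('w')(T) = Rational(2, 9) (Function('w')(T) = Mul(Rational(-1, 9), -2) = Rational(2, 9))
Function('H')(W, O) = Rational(8, 9) (Function('H')(W, O) = Mul(Add(0, 4), Rational(2, 9)) = Mul(4, Rational(2, 9)) = Rational(8, 9))
Function('q')(v, Z) = Add(2, Mul(-65, Z), Mul(-26, v)) (Function('q')(v, Z) = Add(2, Add(Mul(-26, v), Mul(-65, Z))) = Add(2, Add(Mul(-65, Z), Mul(-26, v))) = Add(2, Mul(-65, Z), Mul(-26, v)))
G = Rational(7868, 27) (G = Add(-2, Mul(Rational(1, 3), Add(2, Mul(-65, Rational(8, 9)), Mul(-26, -36)))) = Add(-2, Mul(Rational(1, 3), Add(2, Rational(-520, 9), 936))) = Add(-2, Mul(Rational(1, 3), Rational(7922, 9))) = Add(-2, Rational(7922, 27)) = Rational(7868, 27) ≈ 291.41)
Add(G, Mul(-1, -2299)) = Add(Rational(7868, 27), Mul(-1, -2299)) = Add(Rational(7868, 27), 2299) = Rational(69941, 27)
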